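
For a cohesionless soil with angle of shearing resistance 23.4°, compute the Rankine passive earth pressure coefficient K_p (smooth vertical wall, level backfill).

2.32

K_p = (1 + sin φ)/(1 − sin φ) = tan²(45° + 23.4°/2) = 2.318.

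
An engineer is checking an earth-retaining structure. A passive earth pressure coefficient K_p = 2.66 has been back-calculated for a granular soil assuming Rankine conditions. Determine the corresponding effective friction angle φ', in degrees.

K_p = (1+sin φ)/(1−sin φ) ⇒ sin φ = (K_p − 1)/(K_p + 1) = 0.4536.
φ = arcsin(0.4536) = 26.97°.

27.0°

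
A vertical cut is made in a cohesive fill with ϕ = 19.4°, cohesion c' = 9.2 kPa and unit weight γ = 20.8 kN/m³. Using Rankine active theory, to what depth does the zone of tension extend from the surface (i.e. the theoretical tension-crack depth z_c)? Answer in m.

K_a = tan²(45° − 19.4°/2) = 0.5013; √K_a = 0.7080.
The active pressure is zero where K_a γ z = 2c√K_a, so z_c = 2c/(γ√K_a) = 2×9.2/(20.8×0.7080) = 1.249 m.

1.25 m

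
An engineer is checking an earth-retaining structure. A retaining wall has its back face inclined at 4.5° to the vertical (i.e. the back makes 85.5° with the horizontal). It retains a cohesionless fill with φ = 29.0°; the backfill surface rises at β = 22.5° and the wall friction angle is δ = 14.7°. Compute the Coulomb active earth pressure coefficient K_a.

K_a = sin²(α+φ) / [sin²α · sin(α−δ) · (1 + √{sin(φ+δ)sin(φ−β) / (sin(α−δ)sin(α+β))})²].
With α = 85.5°, φ = 29.0°, δ = 14.7°, β = 22.5°: K_a = 0.5260.

0.526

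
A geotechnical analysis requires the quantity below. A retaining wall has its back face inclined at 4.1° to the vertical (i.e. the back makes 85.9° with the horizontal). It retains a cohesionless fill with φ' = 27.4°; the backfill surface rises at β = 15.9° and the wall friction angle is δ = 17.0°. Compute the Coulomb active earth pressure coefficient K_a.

0.470

K_a = sin²(α+φ) / [sin²α · sin(α−δ) · (1 + √{sin(φ+δ)sin(φ−β) / (sin(α−δ)sin(α+β))})²].
With α = 85.9°, φ = 27.4°, δ = 17.0°, β = 15.9°: K_a = 0.4698.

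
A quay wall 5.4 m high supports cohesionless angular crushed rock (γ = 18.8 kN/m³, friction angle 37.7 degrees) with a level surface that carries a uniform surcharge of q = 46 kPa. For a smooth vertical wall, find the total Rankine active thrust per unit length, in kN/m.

K_a = tan²(45° − φ/2) = 0.2411.
Soil triangle: ½ K_a γ H² = 0.5×0.2411×18.8×5.4² = 66.08 kN/m.
Surcharge rectangle: K_a q H = 0.2411×46×5.4 = 59.88 kN/m.
Total = 66.08 + 59.88 = 126.0 kN/m.

126 kN/m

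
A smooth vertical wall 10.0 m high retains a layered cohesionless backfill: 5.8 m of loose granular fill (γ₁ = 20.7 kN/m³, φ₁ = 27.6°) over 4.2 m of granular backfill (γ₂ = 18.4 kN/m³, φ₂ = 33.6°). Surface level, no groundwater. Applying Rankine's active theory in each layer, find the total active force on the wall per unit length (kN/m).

319 kN/m

K_a1 = tan²(45°−27.6°/2) = 0.3668; K_a2 = tan²(45°−33.6°/2) = 0.2875.
Layer 1: σ at base = K_a1 γ₁ h₁ = 44.04 kPa; P₁ = ½×44.04×5.8 = 127.7.
Layer 2: σ_v at top = γ₁h₁ = 120.1; σ_h top = K_a2×120.1 = 34.52; σ_h base = K_a2×(120.1+18.4×4.2) = 56.74.
P₂ = ½(34.52+56.74)×4.2 = 191.6. Total P_a = 127.7+191.6 = 319.3 kN/m.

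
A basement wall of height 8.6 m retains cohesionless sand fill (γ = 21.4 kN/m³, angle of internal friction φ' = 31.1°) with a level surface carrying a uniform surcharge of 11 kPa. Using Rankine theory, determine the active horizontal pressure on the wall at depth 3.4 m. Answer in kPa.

K_a = (1 − sin φ)/(1 + sin φ) = 0.3188.
σ_v = γz + q = 21.4 × 3.4 + 11 = 83.76 kPa.
σ_h = K_a σ_v = 0.3188 × 83.76 = 26.70 kPa.

26.7 kPa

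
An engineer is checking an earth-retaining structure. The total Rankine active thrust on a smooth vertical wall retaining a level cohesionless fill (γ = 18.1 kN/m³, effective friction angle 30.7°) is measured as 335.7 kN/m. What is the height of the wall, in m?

K_a = 0.3240. P_a = ½ K_a γ H² ⇒ H = √(2P_a/(K_a γ)).
H = √(2×335.7/(0.3240×18.1)) = 10.70 m.

10.7 m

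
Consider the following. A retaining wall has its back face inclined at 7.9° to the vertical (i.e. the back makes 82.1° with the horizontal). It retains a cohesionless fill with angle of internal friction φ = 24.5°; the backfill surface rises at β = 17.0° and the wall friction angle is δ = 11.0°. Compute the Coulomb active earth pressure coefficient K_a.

K_a = sin²(α+φ) / [sin²α · sin(α−δ) · (1 + √{sin(φ+δ)sin(φ−β) / (sin(α−δ)sin(α+β))})²].
With α = 82.1°, φ = 24.5°, δ = 11.0°, β = 17.0°: K_a = 0.5993.

0.599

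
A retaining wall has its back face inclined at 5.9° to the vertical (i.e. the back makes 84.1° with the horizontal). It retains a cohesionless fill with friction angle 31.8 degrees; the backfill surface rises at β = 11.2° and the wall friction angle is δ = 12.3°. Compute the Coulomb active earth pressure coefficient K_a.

K_a = sin²(α+φ) / [sin²α · sin(α−δ) · (1 + √{sin(φ+δ)sin(φ−β) / (sin(α−δ)sin(α+β))})²].
With α = 84.1°, φ = 31.8°, δ = 12.3°, β = 11.2°: K_a = 0.3782.

0.378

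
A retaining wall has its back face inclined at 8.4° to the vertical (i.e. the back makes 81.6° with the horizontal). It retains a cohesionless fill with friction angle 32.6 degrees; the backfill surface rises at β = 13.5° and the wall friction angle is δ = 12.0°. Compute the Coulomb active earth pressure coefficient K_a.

0.405

K_a = sin²(α+φ) / [sin²α · sin(α−δ) · (1 + √{sin(φ+δ)sin(φ−β) / (sin(α−δ)sin(α+β))})²].
With α = 81.6°, φ = 32.6°, δ = 12.0°, β = 13.5°: K_a = 0.4052.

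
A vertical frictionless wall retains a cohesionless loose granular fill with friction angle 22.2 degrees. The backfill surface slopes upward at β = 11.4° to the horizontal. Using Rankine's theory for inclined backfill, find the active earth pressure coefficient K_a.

K_a = cos β · (cos β − √(cos²β − cos²φ)) / (cos β + √(cos²β − cos²φ)).
cos β = 0.9803, cos φ = 0.9259, √(cos²β − cos²φ) = 0.3220.
K_a = 0.9803 × (0.9803 − 0.3220)/(0.9803 + 0.3220) = 0.4955.

0.495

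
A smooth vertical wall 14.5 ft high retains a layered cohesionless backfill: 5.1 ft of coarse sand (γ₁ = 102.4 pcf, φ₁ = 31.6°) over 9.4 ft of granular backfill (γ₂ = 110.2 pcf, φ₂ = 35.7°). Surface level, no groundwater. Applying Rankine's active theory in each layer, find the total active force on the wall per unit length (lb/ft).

2990 lb/ft

K_a1 = tan²(45°−31.6°/2) = 0.3123; K_a2 = tan²(45°−35.7°/2) = 0.2630.
Layer 1: σ at base = K_a1 γ₁ h₁ = 163.1 psf; P₁ = ½×163.1×5.1 = 416.0.
Layer 2: σ_v at top = γ₁h₁ = 522.2; σ_h top = K_a2×522.2 = 137.3; σ_h base = K_a2×(522.2+110.2×9.4) = 409.8.
P₂ = ½(137.3+409.8)×9.4 = 2571. Total P_a = 416.0+2571 = 2987 lb/ft.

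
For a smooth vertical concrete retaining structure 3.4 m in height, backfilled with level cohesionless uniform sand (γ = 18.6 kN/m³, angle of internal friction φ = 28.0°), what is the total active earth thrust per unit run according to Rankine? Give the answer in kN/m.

38.8 kN/m

K_a = tan²(45° − φ/2) = 0.3610.
P_a = ½ K_a γ H² = 0.5 × 0.3610 × 18.6 × 3.4² = 38.81 kN/m.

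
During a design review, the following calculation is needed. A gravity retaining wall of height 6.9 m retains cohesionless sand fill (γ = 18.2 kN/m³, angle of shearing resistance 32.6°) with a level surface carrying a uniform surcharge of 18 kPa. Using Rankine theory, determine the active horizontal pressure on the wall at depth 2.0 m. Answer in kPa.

16.3 kPa

K_a = (1 − sin φ)/(1 + sin φ) = 0.2997.
σ_v = γz + q = 18.2 × 2.0 + 18 = 54.40 kPa.
σ_h = K_a σ_v = 0.2997 × 54.40 = 16.31 kPa.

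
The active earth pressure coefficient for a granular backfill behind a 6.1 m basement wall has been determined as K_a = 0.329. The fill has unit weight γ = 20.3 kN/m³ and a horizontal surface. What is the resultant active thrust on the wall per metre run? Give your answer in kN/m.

124 kN/m

P = ½ K_a γ H² = 0.5 × 0.329 × 20.3 × 6.1² = 124.3 kN/m.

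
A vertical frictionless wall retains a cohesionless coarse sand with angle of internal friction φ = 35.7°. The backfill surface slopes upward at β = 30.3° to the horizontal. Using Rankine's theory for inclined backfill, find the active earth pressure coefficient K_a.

K_a = cos β · (cos β − √(cos²β − cos²φ)) / (cos β + √(cos²β − cos²φ)).
cos β = 0.8634, cos φ = 0.8121, √(cos²β − cos²φ) = 0.2932.
K_a = 0.8634 × (0.8634 − 0.2932)/(0.8634 + 0.2932) = 0.4256.

0.426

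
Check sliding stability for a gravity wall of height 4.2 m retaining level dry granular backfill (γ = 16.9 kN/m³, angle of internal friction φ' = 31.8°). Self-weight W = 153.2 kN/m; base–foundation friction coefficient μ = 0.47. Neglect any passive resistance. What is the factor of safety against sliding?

K_a = tan²(45° − 31.8°/2) = 0.3098.
P_a = ½K_aγH² = 0.5×0.3098×16.9×4.2² = 46.18 kN/m, acting at H/3 = 1.400 m above the base.
FS_sliding = μW / P_a = 0.47×153.2 / 46.18 = 1.559.

1.56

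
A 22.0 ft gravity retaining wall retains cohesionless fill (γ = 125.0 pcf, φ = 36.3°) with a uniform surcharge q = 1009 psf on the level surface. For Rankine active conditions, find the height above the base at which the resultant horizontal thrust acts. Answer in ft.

8.89 ft

K_a = 0.2563.
Triangular part P₁ = ½K_aγH² = 7752 at H/3 = 7.333 ft; rectangular part P₂ = K_a q H = 5689 at H/2 = 11.00 ft.
ȳ = (P₁·7.333 + P₂·11.00)/(P₁+P₂) = 8.885 ft.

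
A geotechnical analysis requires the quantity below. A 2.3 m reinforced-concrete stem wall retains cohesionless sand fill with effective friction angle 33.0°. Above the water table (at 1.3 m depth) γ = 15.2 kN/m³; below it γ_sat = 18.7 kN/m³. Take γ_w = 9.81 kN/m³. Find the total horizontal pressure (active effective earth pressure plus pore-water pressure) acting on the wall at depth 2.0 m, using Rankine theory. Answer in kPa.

14.5 kPa

K_a = (1 − sin φ)/(1 + sin φ) = 0.2948.
γ' = 18.7 − 9.81 = 8.890 kN/m³.
Effective vertical stress at 2.0 m: σ'_v = 15.2×1.3 + 8.890×0.700 = 25.98 kPa.
σ'_h = K_a σ'_v = 0.2948 × 25.98 = 7.660 kPa; u = γ_w × 0.700 = 6.867 kPa.
Total σ_h = 7.660 + 6.867 = 14.53 kPa.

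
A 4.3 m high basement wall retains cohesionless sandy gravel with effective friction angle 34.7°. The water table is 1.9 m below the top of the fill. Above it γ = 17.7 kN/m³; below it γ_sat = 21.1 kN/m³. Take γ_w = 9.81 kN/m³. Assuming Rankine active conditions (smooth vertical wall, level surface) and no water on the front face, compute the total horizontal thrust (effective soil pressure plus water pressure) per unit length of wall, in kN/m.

68.1 kN/m

K_a = tan²(45° − φ/2) = 0.2745.
γ' = 21.1 − 9.81 = 11.29 kN/m³. Depth below WT = 2.4 m.
σ'_h at WT = K_a γ d_w = 9.230 kPa; at base = 9.230 + K_a γ' × 2.4 = 16.67 kPa.
P₁ (0–1.9 m) = ½×9.230×1.9 = 8.769. P₂ (1.9–4.3 m) = ½(9.230+16.67)×2.4 = 31.08.
P_w = ½ γ_w h₂² = 0.5×9.81×2.4² = 28.25. Total = 8.769+31.08+28.25 = 68.10 kN/m.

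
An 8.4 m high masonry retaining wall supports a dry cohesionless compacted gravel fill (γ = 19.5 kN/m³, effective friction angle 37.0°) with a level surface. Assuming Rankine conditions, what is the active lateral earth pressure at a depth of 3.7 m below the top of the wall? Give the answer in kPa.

17.9 kPa

K_a = (1 − sin φ)/(1 + sin φ) = 0.2486.
σ_h = K_a γ z = 0.2486 × 19.5 × 3.7 = 17.94 kPa.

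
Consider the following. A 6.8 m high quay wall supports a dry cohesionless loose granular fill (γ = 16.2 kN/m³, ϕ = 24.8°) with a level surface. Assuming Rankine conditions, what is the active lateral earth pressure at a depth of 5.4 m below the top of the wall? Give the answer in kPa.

K_a = (1 − sin φ)/(1 + sin φ) = 0.4090.
σ_h = K_a γ z = 0.4090 × 16.2 × 5.4 = 35.78 kPa.

35.8 kPa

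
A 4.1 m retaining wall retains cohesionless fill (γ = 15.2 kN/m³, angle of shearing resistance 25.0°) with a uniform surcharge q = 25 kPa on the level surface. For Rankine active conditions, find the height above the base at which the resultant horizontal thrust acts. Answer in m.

K_a = 0.4059.
Triangular part P₁ = ½K_aγH² = 51.85 at H/3 = 1.367 m; rectangular part P₂ = K_a q H = 41.60 at H/2 = 2.050 m.
ȳ = (P₁·1.367 + P₂·2.050)/(P₁+P₂) = 1.671 m.

1.67 m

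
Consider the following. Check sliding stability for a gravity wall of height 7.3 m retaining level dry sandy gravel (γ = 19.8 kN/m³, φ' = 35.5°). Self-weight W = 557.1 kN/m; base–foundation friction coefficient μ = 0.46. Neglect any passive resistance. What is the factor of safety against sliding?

1.83

K_a = tan²(45° − 35.5°/2) = 0.2653.
P_a = ½K_aγH² = 0.5×0.2653×19.8×7.3² = 139.9 kN/m, acting at H/3 = 2.433 m above the base.
FS_sliding = μW / P_a = 0.46×557.1 / 139.9 = 1.831.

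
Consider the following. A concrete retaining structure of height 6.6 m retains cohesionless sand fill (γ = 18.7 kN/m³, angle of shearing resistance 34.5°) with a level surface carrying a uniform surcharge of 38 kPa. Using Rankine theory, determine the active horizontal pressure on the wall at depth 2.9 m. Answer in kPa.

K_a = (1 − sin φ)/(1 + sin φ) = 0.2768.
σ_v = γz + q = 18.7 × 2.9 + 38 = 92.23 kPa.
σ_h = K_a σ_v = 0.2768 × 92.23 = 25.53 kPa.

25.5 kPa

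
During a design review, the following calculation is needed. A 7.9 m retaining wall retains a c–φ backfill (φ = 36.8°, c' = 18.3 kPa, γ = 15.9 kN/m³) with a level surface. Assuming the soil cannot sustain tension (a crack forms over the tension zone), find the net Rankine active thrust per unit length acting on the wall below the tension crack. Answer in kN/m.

21.8 kN/m

K_a = 0.2508; √K_a = 0.5008.
Tension-crack depth z_c = 2c/(γ√K_a) = 2×18.3/(15.9×0.5008) = 4.597 m.
σ_a at base = K_a γ H − 2c√K_a = 0.2508×15.9×7.9 − 2×18.3×0.5008 = 13.17 kPa.
P_a = ½ × 13.17 × (H − z_c) = 0.5×13.17×3.303 = 21.75 kN/m.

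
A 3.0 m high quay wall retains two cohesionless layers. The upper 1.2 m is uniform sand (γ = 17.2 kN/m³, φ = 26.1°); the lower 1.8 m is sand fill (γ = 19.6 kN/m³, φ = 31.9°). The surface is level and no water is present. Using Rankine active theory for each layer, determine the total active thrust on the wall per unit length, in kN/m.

K_a1 = tan²(45°−26.1°/2) = 0.3889; K_a2 = tan²(45°−31.9°/2) = 0.3085.
Layer 1: σ at base = K_a1 γ₁ h₁ = 8.028 kPa; P₁ = ½×8.028×1.2 = 4.817.
Layer 2: σ_v at top = γ₁h₁ = 20.64; σ_h top = K_a2×20.64 = 6.368; σ_h base = K_a2×(20.64+19.6×1.8) = 17.25.
P₂ = ½(6.368+17.25)×1.8 = 21.26. Total P_a = 4.817+21.26 = 26.08 kN/m.

26.1 kN/m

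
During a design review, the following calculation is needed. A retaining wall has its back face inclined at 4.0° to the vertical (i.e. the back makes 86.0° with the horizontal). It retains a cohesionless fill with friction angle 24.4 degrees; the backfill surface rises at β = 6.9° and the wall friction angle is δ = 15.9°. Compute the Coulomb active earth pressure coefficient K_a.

0.443

K_a = sin²(α+φ) / [sin²α · sin(α−δ) · (1 + √{sin(φ+δ)sin(φ−β) / (sin(α−δ)sin(α+β))})²].
With α = 86.0°, φ = 24.4°, δ = 15.9°, β = 6.9°: K_a = 0.4434.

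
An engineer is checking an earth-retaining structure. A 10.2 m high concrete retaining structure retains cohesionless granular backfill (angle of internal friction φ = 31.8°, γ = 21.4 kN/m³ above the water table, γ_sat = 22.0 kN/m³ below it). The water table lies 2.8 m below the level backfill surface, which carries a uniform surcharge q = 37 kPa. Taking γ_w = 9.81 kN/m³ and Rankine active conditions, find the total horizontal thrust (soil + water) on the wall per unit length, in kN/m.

652 kN/m

K_a = tan²(45° − φ/2) = 0.3098.
γ' = 22.0 − 9.81 = 12.19 kN/m³. h₂ = H − d_w = 7.4 m.
σ'_h: at surface K_a·q = 11.46; at WT K_a(q+γd_w) = 30.03; at base K_a(q+γd_w+γ'h₂) = 57.97 kPa.
P₁ = ½(11.46+30.03)×2.8 = 58.08; P₂ = ½(30.03+57.97)×7.4 = 325.6; P_w = ½γ_w h₂² = 268.6.
Total = 58.08+325.6+268.6 = 652.3 kN/m.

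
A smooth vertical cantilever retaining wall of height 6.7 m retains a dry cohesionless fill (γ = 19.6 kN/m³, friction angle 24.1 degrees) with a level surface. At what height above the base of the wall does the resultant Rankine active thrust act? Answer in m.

K_a = 0.4201.
The pressure distribution is triangular, so the resultant acts at H/3 above the base = 6.7/3 = 2.233 m.

2.23 m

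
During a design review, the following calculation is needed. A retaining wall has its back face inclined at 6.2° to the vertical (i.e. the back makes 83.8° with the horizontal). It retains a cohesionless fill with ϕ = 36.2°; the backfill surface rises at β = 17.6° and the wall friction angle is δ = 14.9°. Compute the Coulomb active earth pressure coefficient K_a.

K_a = sin²(α+φ) / [sin²α · sin(α−δ) · (1 + √{sin(φ+δ)sin(φ−β) / (sin(α−δ)sin(α+β))})²].
With α = 83.8°, φ = 36.2°, δ = 14.9°, β = 17.6°: K_a = 0.3516.

0.352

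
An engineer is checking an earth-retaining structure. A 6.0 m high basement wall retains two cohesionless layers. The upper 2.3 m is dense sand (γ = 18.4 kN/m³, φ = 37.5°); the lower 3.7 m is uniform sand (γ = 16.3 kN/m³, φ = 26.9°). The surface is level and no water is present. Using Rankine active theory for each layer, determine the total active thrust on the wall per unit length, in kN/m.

113 kN/m

K_a1 = tan²(45°−37.5°/2) = 0.2432; K_a2 = tan²(45°−26.9°/2) = 0.3770.
Layer 1: σ at base = K_a1 γ₁ h₁ = 10.29 kPa; P₁ = ½×10.29×2.3 = 11.84.
Layer 2: σ_v at top = γ₁h₁ = 42.32; σ_h top = K_a2×42.32 = 15.95; σ_h base = K_a2×(42.32+16.3×3.7) = 38.69.
P₂ = ½(15.95+38.69)×3.7 = 101.1. Total P_a = 11.84+101.1 = 112.9 kN/m.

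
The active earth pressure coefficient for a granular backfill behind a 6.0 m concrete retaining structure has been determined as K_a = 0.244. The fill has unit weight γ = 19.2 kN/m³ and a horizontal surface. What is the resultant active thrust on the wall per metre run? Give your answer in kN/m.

P = ½ K_a γ H² = 0.5 × 0.244 × 19.2 × 6.0² = 84.33 kN/m.

84.3 kN/m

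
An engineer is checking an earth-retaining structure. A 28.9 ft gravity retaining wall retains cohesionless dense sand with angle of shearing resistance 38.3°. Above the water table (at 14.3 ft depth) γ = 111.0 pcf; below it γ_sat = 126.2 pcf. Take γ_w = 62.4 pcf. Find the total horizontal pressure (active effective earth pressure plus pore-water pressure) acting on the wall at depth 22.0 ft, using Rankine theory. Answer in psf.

K_a = (1 − sin φ)/(1 + sin φ) = 0.2347.
γ' = 126.2 − 62.4 = 63.80 pcf.
Effective vertical stress at 22.0 ft: σ'_v = 111.0×14.3 + 63.80×7.70 = 2079 psf.
σ'_h = K_a σ'_v = 0.2347 × 2079 = 487.9 psf; u = γ_w × 7.70 = 480.5 psf.
Total σ_h = 487.9 + 480.5 = 968.4 psf.

968 psf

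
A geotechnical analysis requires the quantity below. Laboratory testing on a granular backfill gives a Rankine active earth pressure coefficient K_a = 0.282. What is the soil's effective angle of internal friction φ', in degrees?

K_a = tan²(45° − φ/2) ⇒ 45° − φ/2 = arctan(√0.282) = 27.97°.
φ = 2(45° − 27.97°) = 34.06°.

34.1°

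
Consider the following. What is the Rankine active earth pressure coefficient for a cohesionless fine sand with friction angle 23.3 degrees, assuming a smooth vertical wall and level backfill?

K_a = (1 − sin φ)/(1 + sin φ) = (1 − sin 23.3°)/(1 + sin 23.3°) = 0.4331.

0.433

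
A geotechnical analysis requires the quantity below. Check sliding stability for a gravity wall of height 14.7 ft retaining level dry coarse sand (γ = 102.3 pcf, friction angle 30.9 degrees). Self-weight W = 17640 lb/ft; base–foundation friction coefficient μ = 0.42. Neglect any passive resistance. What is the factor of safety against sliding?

K_a = tan²(45° − 30.9°/2) = 0.3214.
P_a = ½K_aγH² = 0.5×0.3214×102.3×14.7² = 3552 lb/ft, acting at H/3 = 4.900 ft above the base.
FS_sliding = μW / P_a = 0.42×17640 / 3552 = 2.086.

2.09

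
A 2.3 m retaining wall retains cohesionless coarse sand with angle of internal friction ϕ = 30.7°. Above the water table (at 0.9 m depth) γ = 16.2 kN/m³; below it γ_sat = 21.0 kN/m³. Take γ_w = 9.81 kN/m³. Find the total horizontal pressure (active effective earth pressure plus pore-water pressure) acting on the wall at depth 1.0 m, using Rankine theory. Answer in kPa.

6.07 kPa

K_a = (1 − sin φ)/(1 + sin φ) = 0.3240.
γ' = 21.0 − 9.81 = 11.19 kN/m³.
Effective vertical stress at 1.0 m: σ'_v = 16.2×0.9 + 11.19×0.100 = 15.70 kPa.
σ'_h = K_a σ'_v = 0.3240 × 15.70 = 5.087 kPa; u = γ_w × 0.100 = 0.9810 kPa.
Total σ_h = 5.087 + 0.9810 = 6.068 kPa.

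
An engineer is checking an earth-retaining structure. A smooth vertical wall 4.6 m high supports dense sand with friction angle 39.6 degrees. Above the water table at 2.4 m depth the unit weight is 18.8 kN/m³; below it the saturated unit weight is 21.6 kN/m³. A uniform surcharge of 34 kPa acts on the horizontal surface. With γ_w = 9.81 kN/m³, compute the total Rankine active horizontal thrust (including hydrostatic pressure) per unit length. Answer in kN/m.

K_a = tan²(45° − φ/2) = 0.2214.
γ' = 21.6 − 9.81 = 11.79 kN/m³. h₂ = H − d_w = 2.2 m.
σ'_h: at surface K_a·q = 7.529; at WT K_a(q+γd_w) = 17.52; at base K_a(q+γd_w+γ'h₂) = 23.26 kPa.
P₁ = ½(7.529+17.52)×2.4 = 30.06; P₂ = ½(17.52+23.26)×2.2 = 44.86; P_w = ½γ_w h₂² = 23.74.
Total = 30.06+44.86+23.74 = 98.66 kN/m.

98.7 kN/m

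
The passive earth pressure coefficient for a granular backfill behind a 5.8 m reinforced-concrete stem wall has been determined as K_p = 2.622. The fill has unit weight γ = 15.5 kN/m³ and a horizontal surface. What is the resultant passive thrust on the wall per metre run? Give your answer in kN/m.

684 kN/m

P = ½ K_p γ H² = 0.5 × 2.622 × 15.5 × 5.8² = 683.6 kN/m.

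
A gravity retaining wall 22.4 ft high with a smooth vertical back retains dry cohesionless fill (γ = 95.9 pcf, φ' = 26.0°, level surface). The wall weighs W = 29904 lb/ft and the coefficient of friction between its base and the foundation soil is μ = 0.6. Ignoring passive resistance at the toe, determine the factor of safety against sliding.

1.91

K_a = tan²(45° − 26.0°/2) = 0.3905.
P_a = ½K_aγH² = 0.5×0.3905×95.9×22.4² = 9394 lb/ft, acting at H/3 = 7.467 ft above the base.
FS_sliding = μW / P_a = 0.6×29904 / 9394 = 1.910.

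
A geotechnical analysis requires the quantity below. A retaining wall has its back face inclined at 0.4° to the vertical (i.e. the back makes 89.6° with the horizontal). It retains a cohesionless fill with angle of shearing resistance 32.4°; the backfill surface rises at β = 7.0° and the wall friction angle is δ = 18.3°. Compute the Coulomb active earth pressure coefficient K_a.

0.299

K_a = sin²(α+φ) / [sin²α · sin(α−δ) · (1 + √{sin(φ+δ)sin(φ−β) / (sin(α−δ)sin(α+β))})²].
With α = 89.6°, φ = 32.4°, δ = 18.3°, β = 7.0°: K_a = 0.2989.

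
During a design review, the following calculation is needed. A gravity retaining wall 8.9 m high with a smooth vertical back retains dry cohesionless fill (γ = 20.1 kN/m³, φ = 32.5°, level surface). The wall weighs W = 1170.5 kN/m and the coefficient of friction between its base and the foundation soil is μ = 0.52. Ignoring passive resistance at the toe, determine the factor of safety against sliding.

K_a = tan²(45° − 32.5°/2) = 0.3010.
P_a = ½K_aγH² = 0.5×0.3010×20.1×8.9² = 239.6 kN/m, acting at H/3 = 2.967 m above the base.
FS_sliding = μW / P_a = 0.52×1170.5 / 239.6 = 2.540.

2.54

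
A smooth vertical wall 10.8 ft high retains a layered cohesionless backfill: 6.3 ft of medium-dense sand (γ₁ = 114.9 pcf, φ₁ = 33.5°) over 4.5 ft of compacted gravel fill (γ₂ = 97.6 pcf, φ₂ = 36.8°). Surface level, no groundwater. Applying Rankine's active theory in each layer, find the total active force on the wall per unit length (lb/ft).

K_a1 = tan²(45°−33.5°/2) = 0.2887; K_a2 = tan²(45°−36.8°/2) = 0.2508.
Layer 1: σ at base = K_a1 γ₁ h₁ = 209.0 psf; P₁ = ½×209.0×6.3 = 658.3.
Layer 2: σ_v at top = γ₁h₁ = 723.9; σ_h top = K_a2×723.9 = 181.5; σ_h base = K_a2×(723.9+97.6×4.5) = 291.7.
P₂ = ½(181.5+291.7)×4.5 = 1065. Total P_a = 658.3+1065 = 1723 lb/ft.

1720 lb/ft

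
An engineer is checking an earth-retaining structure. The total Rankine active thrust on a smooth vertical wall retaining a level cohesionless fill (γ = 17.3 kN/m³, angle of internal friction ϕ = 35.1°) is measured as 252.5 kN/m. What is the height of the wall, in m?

K_a = 0.2698. P_a = ½ K_a γ H² ⇒ H = √(2P_a/(K_a γ)).
H = √(2×252.5/(0.2698×17.3)) = 10.40 m.

10.4 m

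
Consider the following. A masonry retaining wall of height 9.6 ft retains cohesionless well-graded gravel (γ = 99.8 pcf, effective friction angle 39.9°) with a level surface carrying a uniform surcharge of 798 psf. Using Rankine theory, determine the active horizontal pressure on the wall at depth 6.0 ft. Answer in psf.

K_a = (1 − sin φ)/(1 + sin φ) = 0.2184.
σ_v = γz + q = 99.8 × 6.0 + 798 = 1397 psf.
σ_h = K_a σ_v = 0.2184 × 1397 = 305.1 psf.

305 psf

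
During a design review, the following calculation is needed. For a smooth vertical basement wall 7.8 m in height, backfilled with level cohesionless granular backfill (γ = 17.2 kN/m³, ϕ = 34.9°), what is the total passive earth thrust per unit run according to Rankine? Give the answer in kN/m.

K_p = tan²(45° + φ/2) = 3.674.
P_p = ½ K_p γ H² = 0.5 × 3.674 × 17.2 × 7.8² = 1923 kN/m.

1920 kN/m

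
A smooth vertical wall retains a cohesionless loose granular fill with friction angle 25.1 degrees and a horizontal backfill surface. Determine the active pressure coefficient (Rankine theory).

0.404

K_a = tan²(45° − φ/2) = tan²(32.45°) = 0.4043.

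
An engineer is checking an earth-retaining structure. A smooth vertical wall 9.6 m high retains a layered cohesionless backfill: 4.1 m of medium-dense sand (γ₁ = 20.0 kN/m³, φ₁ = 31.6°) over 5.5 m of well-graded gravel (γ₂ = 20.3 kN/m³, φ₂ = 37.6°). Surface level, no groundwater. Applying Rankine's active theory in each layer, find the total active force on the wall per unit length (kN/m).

K_a1 = tan²(45°−31.6°/2) = 0.3123; K_a2 = tan²(45°−37.6°/2) = 0.2421.
Layer 1: σ at base = K_a1 γ₁ h₁ = 25.61 kPa; P₁ = ½×25.61×4.1 = 52.51.
Layer 2: σ_v at top = γ₁h₁ = 82.00; σ_h top = K_a2×82.00 = 19.85; σ_h base = K_a2×(82.00+20.3×5.5) = 46.89.
P₂ = ½(19.85+46.89)×5.5 = 183.5. Total P_a = 52.51+183.5 = 236.0 kN/m.

236 kN/m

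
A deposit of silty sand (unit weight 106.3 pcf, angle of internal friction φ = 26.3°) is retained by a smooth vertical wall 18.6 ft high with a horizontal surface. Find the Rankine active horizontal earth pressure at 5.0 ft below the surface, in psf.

K_a = (1 − sin φ)/(1 + sin φ) = 0.3859.
σ_h = K_a γ z = 0.3859 × 106.3 × 5.0 = 205.1 psf.

205 psf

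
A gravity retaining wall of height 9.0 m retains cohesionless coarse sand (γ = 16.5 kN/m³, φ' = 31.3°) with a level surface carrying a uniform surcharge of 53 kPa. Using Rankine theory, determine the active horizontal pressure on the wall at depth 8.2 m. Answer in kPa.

K_a = (1 − sin φ)/(1 + sin φ) = 0.3162.
σ_v = γz + q = 16.5 × 8.2 + 53 = 188.3 kPa.
σ_h = K_a σ_v = 0.3162 × 188.3 = 59.54 kPa.

59.5 kPa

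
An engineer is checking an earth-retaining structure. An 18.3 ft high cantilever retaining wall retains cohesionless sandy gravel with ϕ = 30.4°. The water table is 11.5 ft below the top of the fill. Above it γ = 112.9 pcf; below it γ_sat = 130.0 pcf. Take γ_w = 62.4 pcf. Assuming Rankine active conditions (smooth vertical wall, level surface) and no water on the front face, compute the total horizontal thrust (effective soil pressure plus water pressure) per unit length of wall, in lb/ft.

7300 lb/ft

K_a = tan²(45° − φ/2) = 0.3280.
γ' = 130.0 − 62.4 = 67.60 pcf. Depth below WT = 6.8 ft.
σ'_h at WT = K_a γ d_w = 425.8 psf; at base = 425.8 + K_a γ' × 6.8 = 576.6 psf.
P₁ (0–11.5 ft) = ½×425.8×11.5 = 2449. P₂ (11.5–18.3 ft) = ½(425.8+576.6)×6.8 = 3408.
P_w = ½ γ_w h₂² = 0.5×62.4×6.8² = 1443. Total = 2449+3408+1443 = 7300 lb/ft.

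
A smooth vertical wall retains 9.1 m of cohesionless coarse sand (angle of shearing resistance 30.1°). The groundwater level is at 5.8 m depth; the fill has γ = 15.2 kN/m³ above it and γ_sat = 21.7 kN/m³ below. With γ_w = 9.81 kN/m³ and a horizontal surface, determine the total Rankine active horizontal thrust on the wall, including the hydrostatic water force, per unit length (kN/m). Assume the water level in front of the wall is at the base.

K_a = tan²(45° − φ/2) = 0.3320.
γ' = 21.7 − 9.81 = 11.89 kN/m³. Depth below WT = 3.3 m.
σ'_h at WT = K_a γ d_w = 29.27 kPa; at base = 29.27 + K_a γ' × 3.3 = 42.29 kPa.
P₁ (0–5.8 m) = ½×29.27×5.8 = 84.88. P₂ (5.8–9.1 m) = ½(29.27+42.29)×3.3 = 118.1.
P_w = ½ γ_w h₂² = 0.5×9.81×3.3² = 53.42. Total = 84.88+118.1+53.42 = 256.4 kN/m.

256 kN/m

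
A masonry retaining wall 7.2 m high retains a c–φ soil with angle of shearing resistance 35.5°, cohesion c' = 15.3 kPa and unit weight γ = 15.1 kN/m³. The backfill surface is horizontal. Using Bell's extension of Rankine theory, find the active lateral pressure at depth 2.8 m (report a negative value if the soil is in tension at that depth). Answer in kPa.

-4.54 kPa

K_a = (1 − sin φ)/(1 + sin φ) = 0.2653.
σ_a = K_a γ z − 2c√K_a = 0.2653×15.1×2.8 − 2×15.3×0.5150 = -4.545 kPa.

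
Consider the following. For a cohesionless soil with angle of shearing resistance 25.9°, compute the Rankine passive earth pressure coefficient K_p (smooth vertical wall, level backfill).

K_p = (1 + sin φ)/(1 − sin φ) = tan²(45° + 25.9°/2) = 2.551.

2.55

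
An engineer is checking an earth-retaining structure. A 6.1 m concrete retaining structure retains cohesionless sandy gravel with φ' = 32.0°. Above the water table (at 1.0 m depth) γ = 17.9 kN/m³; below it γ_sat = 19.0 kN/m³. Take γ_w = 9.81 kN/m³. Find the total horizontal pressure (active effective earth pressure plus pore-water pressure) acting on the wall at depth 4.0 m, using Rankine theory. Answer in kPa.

43.4 kPa

K_a = (1 − sin φ)/(1 + sin φ) = 0.3073.
γ' = 19.0 − 9.81 = 9.190 kN/m³.
Effective vertical stress at 4.0 m: σ'_v = 17.9×1.0 + 9.190×3.00 = 45.47 kPa.
σ'_h = K_a σ'_v = 0.3073 × 45.47 = 13.97 kPa; u = γ_w × 3.00 = 29.43 kPa.
Total σ_h = 13.97 + 29.43 = 43.40 kPa.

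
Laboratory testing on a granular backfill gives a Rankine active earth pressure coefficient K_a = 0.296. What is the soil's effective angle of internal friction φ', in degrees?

K_a = tan²(45° − φ/2) ⇒ 45° − φ/2 = arctan(√0.296) = 28.55°.
φ = 2(45° − 28.55°) = 32.90°.

32.9°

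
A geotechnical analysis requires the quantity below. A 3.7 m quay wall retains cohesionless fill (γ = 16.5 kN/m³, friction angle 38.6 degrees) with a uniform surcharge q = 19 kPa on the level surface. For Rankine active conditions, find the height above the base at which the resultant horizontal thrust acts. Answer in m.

1.47 m

K_a = 0.2316.
Triangular part P₁ = ½K_aγH² = 26.16 at H/3 = 1.233 m; rectangular part P₂ = K_a q H = 16.28 at H/2 = 1.850 m.
ȳ = (P₁·1.233 + P₂·1.850)/(P₁+P₂) = 1.470 m.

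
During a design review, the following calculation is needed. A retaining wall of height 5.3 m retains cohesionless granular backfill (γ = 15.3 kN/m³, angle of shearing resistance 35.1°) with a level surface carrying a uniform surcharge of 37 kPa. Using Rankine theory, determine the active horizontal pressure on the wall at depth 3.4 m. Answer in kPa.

24.0 kPa

K_a = (1 − sin φ)/(1 + sin φ) = 0.2698.
σ_v = γz + q = 15.3 × 3.4 + 37 = 89.02 kPa.
σ_h = K_a σ_v = 0.2698 × 89.02 = 24.02 kPa.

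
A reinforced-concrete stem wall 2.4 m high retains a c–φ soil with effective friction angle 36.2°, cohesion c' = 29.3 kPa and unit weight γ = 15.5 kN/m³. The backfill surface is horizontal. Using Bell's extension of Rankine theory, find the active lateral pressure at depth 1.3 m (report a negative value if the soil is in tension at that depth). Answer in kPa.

-24.5 kPa

K_a = (1 − sin φ)/(1 + sin φ) = 0.2574.
σ_a = K_a γ z − 2c√K_a = 0.2574×15.5×1.3 − 2×29.3×0.5073 = -24.54 kPa.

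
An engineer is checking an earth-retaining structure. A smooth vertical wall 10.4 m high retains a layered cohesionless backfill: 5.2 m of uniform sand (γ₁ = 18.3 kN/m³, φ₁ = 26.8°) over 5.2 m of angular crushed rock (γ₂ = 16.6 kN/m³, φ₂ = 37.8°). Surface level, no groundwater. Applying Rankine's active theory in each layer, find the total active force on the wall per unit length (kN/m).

K_a1 = tan²(45°−26.8°/2) = 0.3785; K_a2 = tan²(45°−37.8°/2) = 0.2400.
Layer 1: σ at base = K_a1 γ₁ h₁ = 36.02 kPa; P₁ = ½×36.02×5.2 = 93.64.
Layer 2: σ_v at top = γ₁h₁ = 95.16; σ_h top = K_a2×95.16 = 22.84; σ_h base = K_a2×(95.16+16.6×5.2) = 43.55.
P₂ = ½(22.84+43.55)×5.2 = 172.6. Total P_a = 93.64+172.6 = 266.3 kN/m.

266 kN/m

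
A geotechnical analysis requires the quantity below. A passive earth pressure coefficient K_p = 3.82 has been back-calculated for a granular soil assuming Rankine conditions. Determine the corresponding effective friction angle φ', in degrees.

K_p = (1+sin φ)/(1−sin φ) ⇒ sin φ = (K_p − 1)/(K_p + 1) = 0.5851.
φ = arcsin(0.5851) = 35.81°.

35.8°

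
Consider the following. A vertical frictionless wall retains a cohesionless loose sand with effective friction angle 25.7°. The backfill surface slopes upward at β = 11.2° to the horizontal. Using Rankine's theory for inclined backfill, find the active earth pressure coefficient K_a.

0.425

K_a = cos β · (cos β − √(cos²β − cos²φ)) / (cos β + √(cos²β − cos²φ)).
cos β = 0.9810, cos φ = 0.9011, √(cos²β − cos²φ) = 0.3877.
K_a = 0.9810 × (0.9810 − 0.3877)/(0.9810 + 0.3877) = 0.4252.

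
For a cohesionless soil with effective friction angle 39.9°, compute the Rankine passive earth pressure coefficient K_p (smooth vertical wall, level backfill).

K_p = (1 + sin φ)/(1 − sin φ) = tan²(45° + 39.9°/2) = 4.578.

4.58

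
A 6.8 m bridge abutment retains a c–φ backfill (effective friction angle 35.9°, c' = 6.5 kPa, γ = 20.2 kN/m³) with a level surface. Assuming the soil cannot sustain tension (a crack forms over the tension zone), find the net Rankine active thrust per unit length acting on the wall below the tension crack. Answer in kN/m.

K_a = 0.2607; √K_a = 0.5106.
Tension-crack depth z_c = 2c/(γ√K_a) = 2×6.5/(20.2×0.5106) = 1.260 m.
σ_a at base = K_a γ H − 2c√K_a = 0.2607×20.2×6.8 − 2×6.5×0.5106 = 29.18 kPa.
P_a = ½ × 29.18 × (H − z_c) = 0.5×29.18×5.540 = 80.81 kN/m.

80.8 kN/m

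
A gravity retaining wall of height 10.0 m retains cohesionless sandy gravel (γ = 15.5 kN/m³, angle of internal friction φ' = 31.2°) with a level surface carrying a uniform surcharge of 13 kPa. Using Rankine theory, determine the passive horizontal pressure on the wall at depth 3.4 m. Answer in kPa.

K_p = (1 + sin φ)/(1 − sin φ) = 3.150.
σ_v = γz + q = 15.5 × 3.4 + 13 = 65.70 kPa.
σ_h = K_p σ_v = 3.150 × 65.70 = 206.9 kPa.

207 kPa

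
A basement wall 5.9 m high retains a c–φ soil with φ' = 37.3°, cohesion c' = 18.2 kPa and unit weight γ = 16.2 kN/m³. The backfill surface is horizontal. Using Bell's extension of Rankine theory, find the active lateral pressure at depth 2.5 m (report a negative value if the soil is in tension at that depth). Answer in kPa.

K_a = (1 − sin φ)/(1 + sin φ) = 0.2453.
σ_a = K_a γ z − 2c√K_a = 0.2453×16.2×2.5 − 2×18.2×0.4953 = -8.093 kPa.

-8.09 kPa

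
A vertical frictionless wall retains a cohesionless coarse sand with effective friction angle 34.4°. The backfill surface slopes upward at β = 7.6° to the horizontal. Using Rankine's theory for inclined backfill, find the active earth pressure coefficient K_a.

K_a = cos β · (cos β − √(cos²β − cos²φ)) / (cos β + √(cos²β − cos²φ)).
cos β = 0.9912, cos φ = 0.8251, √(cos²β − cos²φ) = 0.5493.
K_a = 0.9912 × (0.9912 − 0.5493)/(0.9912 + 0.5493) = 0.2844.

0.284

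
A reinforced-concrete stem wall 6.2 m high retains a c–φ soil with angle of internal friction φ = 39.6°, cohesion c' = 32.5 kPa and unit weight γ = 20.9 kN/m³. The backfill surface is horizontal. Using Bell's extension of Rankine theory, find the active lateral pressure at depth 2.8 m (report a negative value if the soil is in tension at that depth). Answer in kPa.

-17.6 kPa

K_a = (1 − sin φ)/(1 + sin φ) = 0.2214.
σ_a = K_a γ z − 2c√K_a = 0.2214×20.9×2.8 − 2×32.5×0.4706 = -17.63 kPa.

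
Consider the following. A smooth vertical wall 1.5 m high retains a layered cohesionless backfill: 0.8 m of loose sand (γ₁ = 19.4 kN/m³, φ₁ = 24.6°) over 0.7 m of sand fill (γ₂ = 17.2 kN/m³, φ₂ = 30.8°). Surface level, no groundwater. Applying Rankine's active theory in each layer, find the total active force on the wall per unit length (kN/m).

K_a1 = tan²(45°−24.6°/2) = 0.4121; K_a2 = tan²(45°−30.8°/2) = 0.3227.
Layer 1: σ at base = K_a1 γ₁ h₁ = 6.397 kPa; P₁ = ½×6.397×0.8 = 2.559.
Layer 2: σ_v at top = γ₁h₁ = 15.52; σ_h top = K_a2×15.52 = 5.009; σ_h base = K_a2×(15.52+17.2×0.7) = 8.894.
P₂ = ½(5.009+8.894)×0.7 = 4.866. Total P_a = 2.559+4.866 = 7.425 kN/m.

7.42 kN/m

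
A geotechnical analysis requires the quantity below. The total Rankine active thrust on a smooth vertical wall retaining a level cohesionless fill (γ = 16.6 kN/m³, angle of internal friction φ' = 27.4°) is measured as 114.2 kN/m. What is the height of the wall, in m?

6.10 m

K_a = 0.3697. P_a = ½ K_a γ H² ⇒ H = √(2P_a/(K_a γ)).
H = √(2×114.2/(0.3697×16.6)) = 6.101 m.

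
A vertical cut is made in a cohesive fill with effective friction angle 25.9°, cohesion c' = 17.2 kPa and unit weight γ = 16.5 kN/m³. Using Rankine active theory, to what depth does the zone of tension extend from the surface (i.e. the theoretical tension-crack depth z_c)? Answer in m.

3.33 m

K_a = tan²(45° − 25.9°/2) = 0.3920; √K_a = 0.6261.
The active pressure is zero where K_a γ z = 2c√K_a, so z_c = 2c/(γ√K_a) = 2×17.2/(16.5×0.6261) = 3.330 m.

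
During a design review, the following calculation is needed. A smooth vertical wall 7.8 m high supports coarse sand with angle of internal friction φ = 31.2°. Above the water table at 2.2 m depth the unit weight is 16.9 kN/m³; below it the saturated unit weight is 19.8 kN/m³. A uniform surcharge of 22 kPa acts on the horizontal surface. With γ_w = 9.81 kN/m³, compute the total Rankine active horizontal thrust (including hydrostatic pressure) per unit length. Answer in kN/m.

337 kN/m

K_a = tan²(45° − φ/2) = 0.3175.
γ' = 19.8 − 9.81 = 9.990 kN/m³. h₂ = H − d_w = 5.6 m.
σ'_h: at surface K_a·q = 6.985; at WT K_a(q+γd_w) = 18.79; at base K_a(q+γd_w+γ'h₂) = 36.55 kPa.
P₁ = ½(6.985+18.79)×2.2 = 28.35; P₂ = ½(18.79+36.55)×5.6 = 155.0; P_w = ½γ_w h₂² = 153.8.
Total = 28.35+155.0+153.8 = 337.1 kN/m.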